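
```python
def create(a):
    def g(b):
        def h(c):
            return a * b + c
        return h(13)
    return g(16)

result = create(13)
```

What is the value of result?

Step 1: a = 13, b = 16, c = 13.
Step 2: h() computes a * b + c = 13 * 16 + 13 = 221.
Step 3: result = 221

The answer is 221.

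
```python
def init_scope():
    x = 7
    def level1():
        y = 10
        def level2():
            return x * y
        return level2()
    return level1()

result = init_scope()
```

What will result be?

Step 1: x = 7 in init_scope. y = 10 in level1.
Step 2: level2() reads x = 7 and y = 10 from enclosing scopes.
Step 3: result = 7 * 10 = 70

The answer is 70.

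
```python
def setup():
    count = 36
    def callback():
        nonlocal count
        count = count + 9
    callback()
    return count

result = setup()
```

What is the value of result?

Step 1: setup() sets count = 36.
Step 2: callback() uses nonlocal to modify count in setup's scope: count = 36 + 9 = 45.
Step 3: setup() returns the modified count = 45

The answer is 45.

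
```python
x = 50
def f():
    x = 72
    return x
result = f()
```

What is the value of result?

Step 1: Global x = 50.
Step 2: f() creates local x = 72, shadowing the global.
Step 3: Returns local x = 72. result = 72

The answer is 72.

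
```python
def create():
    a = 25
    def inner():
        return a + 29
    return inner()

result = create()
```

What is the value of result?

Step 1: create() defines a = 25.
Step 2: inner() reads a = 25 from enclosing scope, returns 25 + 29 = 54.
Step 3: result = 54

The answer is 54.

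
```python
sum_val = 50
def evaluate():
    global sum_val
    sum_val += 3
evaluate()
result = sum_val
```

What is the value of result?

Step 1: sum_val = 50 globally.
Step 2: evaluate() modifies global sum_val: sum_val += 3 = 53.
Step 3: result = 53

The answer is 53.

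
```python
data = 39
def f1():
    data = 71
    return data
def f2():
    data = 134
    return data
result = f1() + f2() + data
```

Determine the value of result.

Step 1: Each function shadows global data with its own local.
Step 2: f1() returns 71, f2() returns 134.
Step 3: Global data = 39 is unchanged. result = 71 + 134 + 39 = 244

The answer is 244.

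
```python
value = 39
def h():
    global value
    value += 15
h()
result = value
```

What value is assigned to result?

Step 1: value = 39 globally.
Step 2: h() modifies global value: value += 15 = 54.
Step 3: result = 54

The answer is 54.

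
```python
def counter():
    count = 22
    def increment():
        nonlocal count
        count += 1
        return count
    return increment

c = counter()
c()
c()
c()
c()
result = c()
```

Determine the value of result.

Step 1: counter() creates closure with count = 22.
Step 2: Each c() call increments count via nonlocal. After 5 calls: 22 + 5 = 27.
Step 3: result = 27

The answer is 27.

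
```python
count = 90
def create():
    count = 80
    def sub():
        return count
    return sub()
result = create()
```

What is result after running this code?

Step 1: count = 90 globally, but create() defines count = 80 locally.
Step 2: sub() looks up count. Not in local scope, so checks enclosing scope (create) and finds count = 80.
Step 3: result = 80

The answer is 80.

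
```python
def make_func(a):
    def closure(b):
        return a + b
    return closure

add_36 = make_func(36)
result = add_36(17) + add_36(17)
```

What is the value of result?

Step 1: add_36 captures a = 36.
Step 2: add_36(17) = 36 + 17 = 53, called twice.
Step 3: result = 53 + 53 = 106

The answer is 106.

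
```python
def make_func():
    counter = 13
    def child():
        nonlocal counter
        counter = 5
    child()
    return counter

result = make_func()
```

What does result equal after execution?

Step 1: make_func() sets counter = 13.
Step 2: child() uses nonlocal to reassign counter = 5.
Step 3: result = 5

The answer is 5.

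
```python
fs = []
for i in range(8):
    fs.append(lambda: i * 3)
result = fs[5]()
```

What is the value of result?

Step 1: All lambdas reference the same variable i (late binding).
Step 2: After the loop, i = 7. Every lambda returns i * 3.
Step 3: fs[5]() = 7 * 3 = 21

The answer is 21.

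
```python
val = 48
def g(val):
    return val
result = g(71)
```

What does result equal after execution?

Step 1: Global val = 48.
Step 2: g(71) takes parameter val = 71, which shadows the global.
Step 3: result = 71

The answer is 71.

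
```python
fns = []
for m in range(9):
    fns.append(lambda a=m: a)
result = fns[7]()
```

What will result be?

Step 1: Default argument a=m captures m's value at each iteration.
Step 2: fns[7] captured a = 7 when m was 7.
Step 3: result = 7

The answer is 7.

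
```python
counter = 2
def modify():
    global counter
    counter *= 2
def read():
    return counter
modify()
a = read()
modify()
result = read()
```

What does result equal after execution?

Step 1: counter = 2.
Step 2: First modify(): counter = 2 * 2 = 4.
Step 3: Second modify(): counter = 4 * 2 = 8.
Step 4: read() returns 8

The answer is 8.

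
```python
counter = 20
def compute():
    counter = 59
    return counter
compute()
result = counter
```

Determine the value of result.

Step 1: Global counter = 20.
Step 2: compute() creates local counter = 59 (shadow, not modification).
Step 3: After compute() returns, global counter is unchanged. result = 20

The answer is 20.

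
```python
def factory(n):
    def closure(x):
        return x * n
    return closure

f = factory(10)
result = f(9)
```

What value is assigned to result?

Step 1: factory(10) creates a closure capturing n = 10.
Step 2: f(9) computes 9 * 10 = 90.
Step 3: result = 90

The answer is 90.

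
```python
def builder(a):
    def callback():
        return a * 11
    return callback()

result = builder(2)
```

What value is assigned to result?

Step 1: builder(2) binds parameter a = 2.
Step 2: callback() accesses a = 2 from enclosing scope.
Step 3: result = 2 * 11 = 22

The answer is 22.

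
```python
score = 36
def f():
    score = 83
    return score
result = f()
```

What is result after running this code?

Step 1: Global score = 36.
Step 2: f() creates local score = 83, shadowing the global.
Step 3: Returns local score = 83. result = 83

The answer is 83.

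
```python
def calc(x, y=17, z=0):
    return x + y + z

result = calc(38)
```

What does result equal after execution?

Step 1: calc(38) uses defaults y = 17, z = 0.
Step 2: Returns 38 + 17 + 0 = 55.
Step 3: result = 55

The answer is 55.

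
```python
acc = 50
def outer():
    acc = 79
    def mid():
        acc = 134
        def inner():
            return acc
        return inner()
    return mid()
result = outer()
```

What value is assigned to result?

Step 1: Three levels of shadowing: global 50, outer 79, mid 134.
Step 2: inner() finds acc = 134 in enclosing mid() scope.
Step 3: result = 134

The answer is 134.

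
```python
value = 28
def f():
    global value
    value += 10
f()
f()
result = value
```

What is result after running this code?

Step 1: value = 28.
Step 2: First f(): value = 28 + 10 = 38.
Step 3: Second f(): value = 38 + 10 = 48. result = 48

The answer is 48.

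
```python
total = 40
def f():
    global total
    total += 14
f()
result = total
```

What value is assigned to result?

Step 1: total = 40 globally.
Step 2: f() modifies global total: total += 14 = 54.
Step 3: result = 54

The answer is 54.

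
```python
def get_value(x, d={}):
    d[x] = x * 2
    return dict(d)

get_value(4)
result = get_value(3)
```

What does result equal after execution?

Step 1: Mutable default dict is shared across calls.
Step 2: First call adds 4: 8. Second call adds 3: 6.
Step 3: result = {4: 8, 3: 6}

The answer is {4: 8, 3: 6}.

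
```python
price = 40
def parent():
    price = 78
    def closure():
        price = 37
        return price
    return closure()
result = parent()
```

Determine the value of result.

Step 1: Three scopes define price: global (40), parent (78), closure (37).
Step 2: closure() has its own local price = 37, which shadows both enclosing and global.
Step 3: result = 37 (local wins in LEGB)

The answer is 37.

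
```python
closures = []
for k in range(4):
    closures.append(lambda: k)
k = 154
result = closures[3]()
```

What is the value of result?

Step 1: Lambdas capture the variable k by reference, not by value.
Step 2: After the loop, k is reassigned to 154.
Step 3: closures[3]() looks up the current k = 154. result = 154

The answer is 154.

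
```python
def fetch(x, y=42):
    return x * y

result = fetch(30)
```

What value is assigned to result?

Step 1: fetch(30) uses default y = 42.
Step 2: Returns 30 * 42 = 1260.
Step 3: result = 1260

The answer is 1260.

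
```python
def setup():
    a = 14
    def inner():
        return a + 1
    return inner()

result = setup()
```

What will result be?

Step 1: setup() defines a = 14.
Step 2: inner() reads a = 14 from enclosing scope, returns 14 + 1 = 15.
Step 3: result = 15

The answer is 15.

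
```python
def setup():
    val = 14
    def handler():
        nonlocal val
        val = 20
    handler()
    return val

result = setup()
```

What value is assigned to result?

Step 1: setup() sets val = 14.
Step 2: handler() uses nonlocal to reassign val = 20.
Step 3: result = 20

The answer is 20.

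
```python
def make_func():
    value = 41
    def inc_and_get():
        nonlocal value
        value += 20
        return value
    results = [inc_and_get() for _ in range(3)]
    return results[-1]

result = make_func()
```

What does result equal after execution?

Step 1: value = 41.
Step 2: Three calls to inc_and_get(), each adding 20.
Step 3: Last value = 41 + 20 * 3 = 101

The answer is 101.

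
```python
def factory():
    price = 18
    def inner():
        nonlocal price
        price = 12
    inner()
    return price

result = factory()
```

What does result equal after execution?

Step 1: factory() sets price = 18.
Step 2: inner() uses nonlocal to reassign price = 12.
Step 3: result = 12

The answer is 12.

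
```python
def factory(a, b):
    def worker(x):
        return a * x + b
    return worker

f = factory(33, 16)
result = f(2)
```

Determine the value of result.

Step 1: factory(33, 16) captures a = 33, b = 16.
Step 2: f(2) computes 33 * 2 + 16 = 82.
Step 3: result = 82

The answer is 82.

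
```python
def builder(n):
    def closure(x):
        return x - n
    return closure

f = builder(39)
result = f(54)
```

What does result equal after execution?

Step 1: builder(39) creates a closure capturing n = 39.
Step 2: f(54) computes 54 - 39 = 15.
Step 3: result = 15

The answer is 15.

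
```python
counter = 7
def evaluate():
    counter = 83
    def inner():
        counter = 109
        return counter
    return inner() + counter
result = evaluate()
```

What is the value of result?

Step 1: evaluate() has local counter = 83. inner() has local counter = 109.
Step 2: inner() returns its local counter = 109.
Step 3: evaluate() returns 109 + its own counter (83) = 192

The answer is 192.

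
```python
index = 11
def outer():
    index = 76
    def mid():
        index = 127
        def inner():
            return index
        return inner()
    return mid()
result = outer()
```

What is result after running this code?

Step 1: Three levels of shadowing: global 11, outer 76, mid 127.
Step 2: inner() finds index = 127 in enclosing mid() scope.
Step 3: result = 127

The answer is 127.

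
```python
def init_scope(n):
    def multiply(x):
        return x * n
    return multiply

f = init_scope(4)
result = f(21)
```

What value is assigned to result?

Step 1: init_scope(4) returns multiply closure with n = 4.
Step 2: f(21) computes 21 * 4 = 84.
Step 3: result = 84

The answer is 84.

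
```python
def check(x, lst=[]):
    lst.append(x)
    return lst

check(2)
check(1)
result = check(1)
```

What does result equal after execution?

Step 1: Mutable default argument gotcha! The list [] is created once.
Step 2: Each call appends to the SAME list: [2], [2, 1], [2, 1, 1].
Step 3: result = [2, 1, 1]

The answer is [2, 1, 1].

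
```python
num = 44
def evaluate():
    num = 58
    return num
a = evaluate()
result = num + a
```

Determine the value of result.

Step 1: Global num = 44. evaluate() returns local num = 58.
Step 2: a = 58. Global num still = 44.
Step 3: result = 44 + 58 = 102

The answer is 102.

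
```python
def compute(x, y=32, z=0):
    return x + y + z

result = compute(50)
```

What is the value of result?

Step 1: compute(50) uses defaults y = 32, z = 0.
Step 2: Returns 50 + 32 + 0 = 82.
Step 3: result = 82

The answer is 82.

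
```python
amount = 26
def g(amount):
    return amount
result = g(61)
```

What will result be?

Step 1: Global amount = 26.
Step 2: g(61) takes parameter amount = 61, which shadows the global.
Step 3: result = 61

The answer is 61.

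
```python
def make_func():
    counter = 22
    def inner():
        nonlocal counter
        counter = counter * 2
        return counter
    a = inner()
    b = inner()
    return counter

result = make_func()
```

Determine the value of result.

Step 1: counter starts at 22.
Step 2: First inner(): counter = 22 * 2 = 44.
Step 3: Second inner(): counter = 44 * 2 = 88.
Step 4: result = 88

The answer is 88.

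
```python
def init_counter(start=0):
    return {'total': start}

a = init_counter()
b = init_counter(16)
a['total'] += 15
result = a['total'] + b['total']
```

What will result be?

Step 1: init_counter() returns a new dict each call (immutable default 0).
Step 2: a = {'total': 0}, b = {'total': 16}.
Step 3: a['total'] += 15 = 15. result = 15 + 16 = 31

The answer is 31.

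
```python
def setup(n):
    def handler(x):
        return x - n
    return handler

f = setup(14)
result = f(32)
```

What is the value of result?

Step 1: setup(14) creates a closure capturing n = 14.
Step 2: f(32) computes 32 - 14 = 18.
Step 3: result = 18

The answer is 18.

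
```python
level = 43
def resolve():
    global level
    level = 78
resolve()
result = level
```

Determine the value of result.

Step 1: level = 43 globally.
Step 2: resolve() declares global level and sets it to 78.
Step 3: After resolve(), global level = 78. result = 78

The answer is 78.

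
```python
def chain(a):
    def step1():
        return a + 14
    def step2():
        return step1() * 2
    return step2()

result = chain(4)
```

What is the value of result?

Step 1: chain(4) captures a = 4.
Step 2: step2() calls step1() which returns 4 + 14 = 18.
Step 3: step2() returns 18 * 2 = 36

The answer is 36.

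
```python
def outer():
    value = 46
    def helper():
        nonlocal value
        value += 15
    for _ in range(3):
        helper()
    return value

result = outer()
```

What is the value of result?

Step 1: value = 46.
Step 2: helper() is called 3 times in a loop, each adding 15 via nonlocal.
Step 3: value = 46 + 15 * 3 = 91

The answer is 91.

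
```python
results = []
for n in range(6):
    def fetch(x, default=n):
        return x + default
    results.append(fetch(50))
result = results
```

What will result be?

Step 1: Default argument default=n is evaluated at function definition time.
Step 2: Each iteration creates fetch with default = current n value.
Step 3: fetch(50) returns 50 + default. results = [50, 51, 52, 53, 54, 55]

The answer is [50, 51, 52, 53, 54, 55].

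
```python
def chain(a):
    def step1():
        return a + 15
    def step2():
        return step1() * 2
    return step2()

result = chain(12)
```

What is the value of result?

Step 1: chain(12) captures a = 12.
Step 2: step2() calls step1() which returns 12 + 15 = 27.
Step 3: step2() returns 27 * 2 = 54

The answer is 54.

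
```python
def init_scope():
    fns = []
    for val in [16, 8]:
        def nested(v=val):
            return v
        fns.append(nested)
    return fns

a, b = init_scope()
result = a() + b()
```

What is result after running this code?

Step 1: Default argument v=val captures val at each iteration.
Step 2: a() returns 16 (captured at first iteration), b() returns 8 (captured at second).
Step 3: result = 16 + 8 = 24

The answer is 24.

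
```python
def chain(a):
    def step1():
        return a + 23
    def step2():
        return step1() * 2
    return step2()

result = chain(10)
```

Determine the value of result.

Step 1: chain(10) captures a = 10.
Step 2: step2() calls step1() which returns 10 + 23 = 33.
Step 3: step2() returns 33 * 2 = 66

The answer is 66.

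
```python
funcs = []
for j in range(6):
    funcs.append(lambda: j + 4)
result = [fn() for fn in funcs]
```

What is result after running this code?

Step 1: All lambdas capture j by reference. After the loop, j = 5.
Step 2: Each call returns 5 + 4 = 9.
Step 3: result = [9, 9, 9, 9, 9, 9]

The answer is [9, 9, 9, 9, 9, 9].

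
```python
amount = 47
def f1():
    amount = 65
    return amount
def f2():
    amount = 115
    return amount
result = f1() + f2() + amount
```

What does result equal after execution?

Step 1: Each function shadows global amount with its own local.
Step 2: f1() returns 65, f2() returns 115.
Step 3: Global amount = 47 is unchanged. result = 65 + 115 + 47 = 227

The answer is 227.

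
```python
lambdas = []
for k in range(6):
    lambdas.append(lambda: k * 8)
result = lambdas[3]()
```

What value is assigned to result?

Step 1: All lambdas reference the same variable k (late binding).
Step 2: After the loop, k = 5. Every lambda returns k * 8.
Step 3: lambdas[3]() = 5 * 8 = 40

The answer is 40.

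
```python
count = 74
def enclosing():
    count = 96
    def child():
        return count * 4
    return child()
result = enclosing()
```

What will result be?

Step 1: enclosing() shadows global count with count = 96.
Step 2: child() finds count = 96 in enclosing scope, computes 96 * 4 = 384.
Step 3: result = 384

The answer is 384.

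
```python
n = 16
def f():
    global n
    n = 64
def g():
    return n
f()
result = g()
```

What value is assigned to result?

Step 1: n = 16.
Step 2: f() sets global n = 64.
Step 3: g() reads global n = 64. result = 64

The answer is 64.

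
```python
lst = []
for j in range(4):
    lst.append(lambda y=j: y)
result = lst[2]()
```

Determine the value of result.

Step 1: Default argument y=j captures j's value at each iteration.
Step 2: lst[2] captured y = 2 when j was 2.
Step 3: result = 2

The answer is 2.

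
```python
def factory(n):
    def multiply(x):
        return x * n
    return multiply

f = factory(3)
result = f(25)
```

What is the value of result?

Step 1: factory(3) returns multiply closure with n = 3.
Step 2: f(25) computes 25 * 3 = 75.
Step 3: result = 75

The answer is 75.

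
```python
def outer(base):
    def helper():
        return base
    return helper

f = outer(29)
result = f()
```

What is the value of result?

Step 1: outer(29) creates closure capturing base = 29.
Step 2: f() returns the captured base = 29.
Step 3: result = 29

The answer is 29.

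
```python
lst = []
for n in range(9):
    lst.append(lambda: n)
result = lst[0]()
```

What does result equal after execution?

Step 1: The loop creates 9 lambdas, all referencing the same variable n.
Step 2: After the loop, n = 8 (final value).
Step 3: lst[0]() looks up n at call time and finds 8. This is the late binding gotcha. result = 8

The answer is 8.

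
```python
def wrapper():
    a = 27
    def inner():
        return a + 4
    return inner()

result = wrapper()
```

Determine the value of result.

Step 1: wrapper() defines a = 27.
Step 2: inner() reads a = 27 from enclosing scope, returns 27 + 4 = 31.
Step 3: result = 31

The answer is 31.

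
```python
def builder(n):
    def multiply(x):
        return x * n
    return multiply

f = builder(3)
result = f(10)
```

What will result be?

Step 1: builder(3) returns multiply closure with n = 3.
Step 2: f(10) computes 10 * 3 = 30.
Step 3: result = 30

The answer is 30.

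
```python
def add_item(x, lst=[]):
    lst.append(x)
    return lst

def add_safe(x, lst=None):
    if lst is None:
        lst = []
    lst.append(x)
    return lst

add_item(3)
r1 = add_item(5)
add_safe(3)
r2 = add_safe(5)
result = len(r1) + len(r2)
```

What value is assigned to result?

Step 1: add_item shares mutable default: after 2 calls, lst = [3, 5], len = 2.
Step 2: add_safe creates fresh list each time: r2 = [5], len = 1.
Step 3: result = 2 + 1 = 3

The answer is 3.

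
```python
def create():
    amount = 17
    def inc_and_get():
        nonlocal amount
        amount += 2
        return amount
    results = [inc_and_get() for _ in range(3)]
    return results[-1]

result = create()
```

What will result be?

Step 1: amount = 17.
Step 2: Three calls to inc_and_get(), each adding 2.
Step 3: Last value = 17 + 2 * 3 = 23

The answer is 23.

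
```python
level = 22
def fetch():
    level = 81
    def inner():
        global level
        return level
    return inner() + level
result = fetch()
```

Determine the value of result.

Step 1: Global level = 22. fetch() shadows with local level = 81.
Step 2: inner() uses global keyword, so inner() returns global level = 22.
Step 3: fetch() returns 22 + 81 = 103

The answer is 103.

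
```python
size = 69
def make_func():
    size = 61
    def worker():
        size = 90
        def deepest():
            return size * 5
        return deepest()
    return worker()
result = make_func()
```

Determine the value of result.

Step 1: deepest() looks up size through LEGB: not local, finds size = 90 in enclosing worker().
Step 2: Returns 90 * 5 = 450.
Step 3: result = 450

The answer is 450.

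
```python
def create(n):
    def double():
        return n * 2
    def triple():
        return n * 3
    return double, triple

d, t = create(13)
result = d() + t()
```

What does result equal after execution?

Step 1: Both closures capture the same n = 13.
Step 2: d() = 13 * 2 = 26, t() = 13 * 3 = 39.
Step 3: result = 26 + 39 = 65

The answer is 65.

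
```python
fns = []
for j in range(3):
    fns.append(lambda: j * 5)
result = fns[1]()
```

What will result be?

Step 1: All lambdas reference the same variable j (late binding).
Step 2: After the loop, j = 2. Every lambda returns j * 5.
Step 3: fns[1]() = 2 * 5 = 10

The answer is 10.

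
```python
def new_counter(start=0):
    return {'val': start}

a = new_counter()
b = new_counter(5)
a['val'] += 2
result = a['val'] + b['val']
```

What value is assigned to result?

Step 1: new_counter() returns a new dict each call (immutable default 0).
Step 2: a = {'val': 0}, b = {'val': 5}.
Step 3: a['val'] += 2 = 2. result = 2 + 5 = 7

The answer is 7.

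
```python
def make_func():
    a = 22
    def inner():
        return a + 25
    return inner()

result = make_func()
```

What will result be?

Step 1: make_func() defines a = 22.
Step 2: inner() reads a = 22 from enclosing scope, returns 22 + 25 = 47.
Step 3: result = 47

The answer is 47.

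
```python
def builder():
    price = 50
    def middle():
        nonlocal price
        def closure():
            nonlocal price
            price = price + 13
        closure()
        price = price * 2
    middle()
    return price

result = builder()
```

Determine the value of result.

Step 1: price = 50.
Step 2: closure() adds 13: price = 50 + 13 = 63.
Step 3: middle() doubles: price = 63 * 2 = 126.
Step 4: result = 126

The answer is 126.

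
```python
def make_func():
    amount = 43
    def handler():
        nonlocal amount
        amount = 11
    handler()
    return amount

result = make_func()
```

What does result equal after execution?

Step 1: make_func() sets amount = 43.
Step 2: handler() uses nonlocal to reassign amount = 11.
Step 3: result = 11

The answer is 11.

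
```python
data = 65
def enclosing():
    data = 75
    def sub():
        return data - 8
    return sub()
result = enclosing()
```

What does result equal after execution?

Step 1: enclosing() shadows global data with data = 75.
Step 2: sub() finds data = 75 in enclosing scope, computes 75 - 8 = 67.
Step 3: result = 67

The answer is 67.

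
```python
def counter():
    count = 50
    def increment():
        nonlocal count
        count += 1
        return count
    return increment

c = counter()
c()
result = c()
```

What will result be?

Step 1: counter() creates closure with count = 50.
Step 2: Each c() call increments count via nonlocal. After 2 calls: 50 + 2 = 52.
Step 3: result = 52

The answer is 52.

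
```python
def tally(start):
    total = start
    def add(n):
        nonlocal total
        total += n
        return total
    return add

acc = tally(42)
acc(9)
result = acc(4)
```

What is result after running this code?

Step 1: tally(42) creates closure with total = 42.
Step 2: First acc(9): total = 42 + 9 = 51.
Step 3: Second acc(4): total = 51 + 4 = 55. result = 55

The answer is 55.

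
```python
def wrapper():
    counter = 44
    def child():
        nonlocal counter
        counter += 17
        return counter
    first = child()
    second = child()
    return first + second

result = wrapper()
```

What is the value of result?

Step 1: counter starts at 44.
Step 2: First call: counter = 44 + 17 = 61, returns 61.
Step 3: Second call: counter = 61 + 17 = 78, returns 78.
Step 4: result = 61 + 78 = 139

The answer is 139.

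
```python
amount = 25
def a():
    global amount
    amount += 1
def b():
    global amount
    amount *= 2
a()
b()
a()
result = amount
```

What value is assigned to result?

Step 1: amount = 25.
Step 2: a(): amount = 25 + 1 = 26.
Step 3: b(): amount = 26 * 2 = 52.
Step 4: a(): amount = 52 + 1 = 53

The answer is 53.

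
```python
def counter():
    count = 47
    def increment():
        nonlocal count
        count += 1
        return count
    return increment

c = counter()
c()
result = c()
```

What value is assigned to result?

Step 1: counter() creates closure with count = 47.
Step 2: Each c() call increments count via nonlocal. After 2 calls: 47 + 2 = 49.
Step 3: result = 49

The answer is 49.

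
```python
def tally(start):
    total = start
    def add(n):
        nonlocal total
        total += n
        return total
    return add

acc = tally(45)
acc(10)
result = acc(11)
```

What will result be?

Step 1: tally(45) creates closure with total = 45.
Step 2: First acc(10): total = 45 + 10 = 55.
Step 3: Second acc(11): total = 55 + 11 = 66. result = 66

The answer is 66.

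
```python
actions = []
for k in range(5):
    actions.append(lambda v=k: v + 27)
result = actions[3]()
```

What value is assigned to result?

Step 1: Default argument v=k captures k's value at definition time.
Step 2: actions[3] was defined when k = 3, so v defaults to 3.
Step 3: result = 3 + 27 = 30 (default arg fixes the late binding issue)

The answer is 30.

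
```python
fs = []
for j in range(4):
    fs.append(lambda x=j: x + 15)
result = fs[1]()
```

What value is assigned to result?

Step 1: Default argument x=j captures j's value at definition time.
Step 2: fs[1] was defined when j = 1, so x defaults to 1.
Step 3: result = 1 + 15 = 16 (default arg fixes the late binding issue)

The answer is 16.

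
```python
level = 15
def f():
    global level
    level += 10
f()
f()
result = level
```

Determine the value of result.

Step 1: level = 15.
Step 2: First f(): level = 15 + 10 = 25.
Step 3: Second f(): level = 25 + 10 = 35. result = 35

The answer is 35.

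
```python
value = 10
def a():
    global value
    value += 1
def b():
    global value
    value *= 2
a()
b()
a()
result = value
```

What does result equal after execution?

Step 1: value = 10.
Step 2: a(): value = 10 + 1 = 11.
Step 3: b(): value = 11 * 2 = 22.
Step 4: a(): value = 22 + 1 = 23

The answer is 23.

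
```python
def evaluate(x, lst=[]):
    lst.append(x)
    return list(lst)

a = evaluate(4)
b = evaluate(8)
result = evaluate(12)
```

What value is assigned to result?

Step 1: Default list is shared. list() creates copies for return values.
Step 2: Internal list grows: [4] -> [4, 8] -> [4, 8, 12].
Step 3: result = [4, 8, 12]

The answer is [4, 8, 12].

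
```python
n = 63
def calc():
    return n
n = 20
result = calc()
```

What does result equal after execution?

Step 1: n is first set to 63, then reassigned to 20.
Step 2: calc() is called after the reassignment, so it looks up the current global n = 20.
Step 3: result = 20

The answer is 20.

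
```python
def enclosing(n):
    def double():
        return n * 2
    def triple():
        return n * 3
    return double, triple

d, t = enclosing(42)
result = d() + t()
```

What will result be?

Step 1: Both closures capture the same n = 42.
Step 2: d() = 42 * 2 = 84, t() = 42 * 3 = 126.
Step 3: result = 84 + 126 = 210

The answer is 210.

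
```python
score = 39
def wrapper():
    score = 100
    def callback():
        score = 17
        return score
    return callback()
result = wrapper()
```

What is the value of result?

Step 1: Three scopes define score: global (39), wrapper (100), callback (17).
Step 2: callback() has its own local score = 17, which shadows both enclosing and global.
Step 3: result = 17 (local wins in LEGB)

The answer is 17.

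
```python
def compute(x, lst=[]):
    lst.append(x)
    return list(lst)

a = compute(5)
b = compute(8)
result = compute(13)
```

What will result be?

Step 1: Default list is shared. list() creates copies for return values.
Step 2: Internal list grows: [5] -> [5, 8] -> [5, 8, 13].
Step 3: result = [5, 8, 13]

The answer is [5, 8, 13].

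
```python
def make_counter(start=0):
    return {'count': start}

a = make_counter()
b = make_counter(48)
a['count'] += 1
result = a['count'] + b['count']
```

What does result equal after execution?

Step 1: make_counter() returns a new dict each call (immutable default 0).
Step 2: a = {'count': 0}, b = {'count': 48}.
Step 3: a['count'] += 1 = 1. result = 1 + 48 = 49

The answer is 49.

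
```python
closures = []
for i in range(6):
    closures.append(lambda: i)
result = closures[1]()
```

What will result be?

Step 1: The loop creates 6 lambdas, all referencing the same variable i.
Step 2: After the loop, i = 5 (final value).
Step 3: closures[1]() looks up i at call time and finds 5. This is the late binding gotcha. result = 5

The answer is 5.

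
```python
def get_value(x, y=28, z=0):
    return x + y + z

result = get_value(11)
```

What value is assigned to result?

Step 1: get_value(11) uses defaults y = 28, z = 0.
Step 2: Returns 11 + 28 + 0 = 39.
Step 3: result = 39

The answer is 39.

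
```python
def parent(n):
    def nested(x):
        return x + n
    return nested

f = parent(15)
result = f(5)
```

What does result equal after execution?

Step 1: parent(15) creates a closure that captures n = 15.
Step 2: f(5) calls the closure with x = 5, returning 5 + 15 = 20.
Step 3: result = 20

The answer is 20.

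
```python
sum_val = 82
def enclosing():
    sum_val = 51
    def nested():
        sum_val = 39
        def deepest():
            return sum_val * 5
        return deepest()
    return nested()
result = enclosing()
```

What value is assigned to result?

Step 1: deepest() looks up sum_val through LEGB: not local, finds sum_val = 39 in enclosing nested().
Step 2: Returns 39 * 5 = 195.
Step 3: result = 195

The answer is 195.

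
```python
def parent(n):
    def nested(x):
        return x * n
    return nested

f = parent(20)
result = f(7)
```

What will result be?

Step 1: parent(20) creates a closure capturing n = 20.
Step 2: f(7) computes 7 * 20 = 140.
Step 3: result = 140

The answer is 140.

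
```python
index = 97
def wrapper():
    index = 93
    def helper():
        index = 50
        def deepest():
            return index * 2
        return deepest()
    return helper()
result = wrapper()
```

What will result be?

Step 1: deepest() looks up index through LEGB: not local, finds index = 50 in enclosing helper().
Step 2: Returns 50 * 2 = 100.
Step 3: result = 100

The answer is 100.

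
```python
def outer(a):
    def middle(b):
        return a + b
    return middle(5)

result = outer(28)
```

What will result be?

Step 1: outer(28) passes a = 28.
Step 2: middle(5) has b = 5, reads a = 28 from enclosing.
Step 3: result = 28 + 5 = 33

The answer is 33.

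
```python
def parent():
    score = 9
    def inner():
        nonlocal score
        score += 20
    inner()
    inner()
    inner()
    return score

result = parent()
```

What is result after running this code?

Step 1: score starts at 9.
Step 2: inner() is called 3 times, each adding 20.
Step 3: score = 9 + 20 * 3 = 69

The answer is 69.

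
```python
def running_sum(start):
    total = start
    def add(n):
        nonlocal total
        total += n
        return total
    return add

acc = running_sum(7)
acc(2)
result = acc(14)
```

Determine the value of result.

Step 1: running_sum(7) creates closure with total = 7.
Step 2: First acc(2): total = 7 + 2 = 9.
Step 3: Second acc(14): total = 9 + 14 = 23. result = 23

The answer is 23.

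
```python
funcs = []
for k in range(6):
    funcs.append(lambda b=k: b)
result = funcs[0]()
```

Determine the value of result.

Step 1: Default argument b=k captures k's value at each iteration.
Step 2: funcs[0] captured b = 0 when k was 0.
Step 3: result = 0

The answer is 0.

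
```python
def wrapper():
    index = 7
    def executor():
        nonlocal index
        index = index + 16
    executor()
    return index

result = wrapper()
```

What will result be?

Step 1: wrapper() sets index = 7.
Step 2: executor() uses nonlocal to modify index in wrapper's scope: index = 7 + 16 = 23.
Step 3: wrapper() returns the modified index = 23

The answer is 23.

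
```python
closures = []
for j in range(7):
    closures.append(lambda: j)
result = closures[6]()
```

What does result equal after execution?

Step 1: The loop creates 7 lambdas, all referencing the same variable j.
Step 2: After the loop, j = 6 (final value).
Step 3: closures[6]() looks up j at call time and finds 6. This is the late binding gotcha. result = 6

The answer is 6.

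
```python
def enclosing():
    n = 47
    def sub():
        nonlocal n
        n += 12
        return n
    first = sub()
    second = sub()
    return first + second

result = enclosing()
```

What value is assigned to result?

Step 1: n starts at 47.
Step 2: First call: n = 47 + 12 = 59, returns 59.
Step 3: Second call: n = 59 + 12 = 71, returns 71.
Step 4: result = 59 + 71 = 130

The answer is 130.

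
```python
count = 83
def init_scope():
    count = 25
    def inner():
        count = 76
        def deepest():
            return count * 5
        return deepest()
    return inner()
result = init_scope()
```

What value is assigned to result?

Step 1: deepest() looks up count through LEGB: not local, finds count = 76 in enclosing inner().
Step 2: Returns 76 * 5 = 380.
Step 3: result = 380

The answer is 380.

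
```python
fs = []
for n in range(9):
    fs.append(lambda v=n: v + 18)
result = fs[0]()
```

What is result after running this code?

Step 1: Default argument v=n captures n's value at definition time.
Step 2: fs[0] was defined when n = 0, so v defaults to 0.
Step 3: result = 0 + 18 = 18 (default arg fixes the late binding issue)

The answer is 18.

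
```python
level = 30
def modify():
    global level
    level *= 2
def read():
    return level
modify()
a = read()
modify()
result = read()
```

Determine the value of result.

Step 1: level = 30.
Step 2: First modify(): level = 30 * 2 = 60.
Step 3: Second modify(): level = 60 * 2 = 120.
Step 4: read() returns 120

The answer is 120.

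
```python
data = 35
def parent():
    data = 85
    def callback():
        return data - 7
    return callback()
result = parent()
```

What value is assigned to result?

Step 1: parent() shadows global data with data = 85.
Step 2: callback() finds data = 85 in enclosing scope, computes 85 - 7 = 78.
Step 3: result = 78

The answer is 78.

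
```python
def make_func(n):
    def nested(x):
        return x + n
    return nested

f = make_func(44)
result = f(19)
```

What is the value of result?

Step 1: make_func(44) creates a closure that captures n = 44.
Step 2: f(19) calls the closure with x = 19, returning 19 + 44 = 63.
Step 3: result = 63

The answer is 63.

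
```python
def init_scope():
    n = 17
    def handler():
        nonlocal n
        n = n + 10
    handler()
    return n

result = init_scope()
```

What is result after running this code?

Step 1: init_scope() sets n = 17.
Step 2: handler() uses nonlocal to modify n in init_scope's scope: n = 17 + 10 = 27.
Step 3: init_scope() returns the modified n = 27

The answer is 27.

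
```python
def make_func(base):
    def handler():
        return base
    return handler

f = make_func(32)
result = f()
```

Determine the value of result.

Step 1: make_func(32) creates closure capturing base = 32.
Step 2: f() returns the captured base = 32.
Step 3: result = 32

The answer is 32.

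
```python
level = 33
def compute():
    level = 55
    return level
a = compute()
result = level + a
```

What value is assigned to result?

Step 1: Global level = 33. compute() returns local level = 55.
Step 2: a = 55. Global level still = 33.
Step 3: result = 33 + 55 = 88

The answer is 88.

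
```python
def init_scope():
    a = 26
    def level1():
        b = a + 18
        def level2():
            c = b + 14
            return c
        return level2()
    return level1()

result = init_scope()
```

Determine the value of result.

Step 1: a = 26. b = a + 18 = 44.
Step 2: c = b + 14 = 44 + 14 = 58.
Step 3: result = 58

The answer is 58.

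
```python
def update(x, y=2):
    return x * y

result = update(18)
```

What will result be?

Step 1: update(18) uses default y = 2.
Step 2: Returns 18 * 2 = 36.
Step 3: result = 36

The answer is 36.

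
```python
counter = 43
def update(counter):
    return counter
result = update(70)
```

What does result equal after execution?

Step 1: Global counter = 43.
Step 2: update(70) takes parameter counter = 70, which shadows the global.
Step 3: result = 70

The answer is 70.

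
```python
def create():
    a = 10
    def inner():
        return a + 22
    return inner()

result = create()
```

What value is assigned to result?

Step 1: create() defines a = 10.
Step 2: inner() reads a = 10 from enclosing scope, returns 10 + 22 = 32.
Step 3: result = 32

The answer is 32.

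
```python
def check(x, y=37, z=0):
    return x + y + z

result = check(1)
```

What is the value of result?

Step 1: check(1) uses defaults y = 37, z = 0.
Step 2: Returns 1 + 37 + 0 = 38.
Step 3: result = 38

The answer is 38.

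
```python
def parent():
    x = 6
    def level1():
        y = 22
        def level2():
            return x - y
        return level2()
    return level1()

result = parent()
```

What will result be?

Step 1: x = 6 in parent. y = 22 in level1.
Step 2: level2() reads x = 6 and y = 22 from enclosing scopes.
Step 3: result = 6 - 22 = -16

The answer is -16.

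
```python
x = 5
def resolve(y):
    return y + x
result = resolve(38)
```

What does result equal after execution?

Step 1: x = 5 is defined globally.
Step 2: resolve(38) uses parameter y = 38 and looks up x from global scope = 5.
Step 3: result = 38 + 5 = 43

The answer is 43.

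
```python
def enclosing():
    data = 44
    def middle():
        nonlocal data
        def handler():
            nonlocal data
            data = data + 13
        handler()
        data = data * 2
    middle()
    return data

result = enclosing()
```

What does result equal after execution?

Step 1: data = 44.
Step 2: handler() adds 13: data = 44 + 13 = 57.
Step 3: middle() doubles: data = 57 * 2 = 114.
Step 4: result = 114

The answer is 114.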